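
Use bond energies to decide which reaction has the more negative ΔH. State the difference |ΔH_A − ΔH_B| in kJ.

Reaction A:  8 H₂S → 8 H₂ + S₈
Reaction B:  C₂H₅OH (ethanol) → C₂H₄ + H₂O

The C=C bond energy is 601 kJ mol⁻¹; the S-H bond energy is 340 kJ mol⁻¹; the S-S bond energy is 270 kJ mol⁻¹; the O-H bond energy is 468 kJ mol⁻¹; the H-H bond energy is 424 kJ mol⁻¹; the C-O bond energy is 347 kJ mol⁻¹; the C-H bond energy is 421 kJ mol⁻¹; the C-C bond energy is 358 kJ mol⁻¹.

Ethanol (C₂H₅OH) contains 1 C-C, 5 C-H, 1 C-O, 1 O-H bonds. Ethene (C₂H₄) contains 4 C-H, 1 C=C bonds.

Reaction A, by 169 kJ

Reaction A:
  Bonds broken (reactants):
    S-H: 16 × 340 = 5440
    Σ(broken) = 5440 kJ
  Bonds formed (products):
    H-H: 8 × 424 = 3392
    S-S: 8 × 270 = 2160
    Σ(formed) = 5552 kJ
  ΔH_A = 5440 − 5552 = −112 kJ
Reaction B:
  Bonds broken (reactants):
    C-C: 1 × 358 = 358
    C-H: 5 × 421 = 2105
    C-O: 1 × 347 = 347
    O-H: 1 × 468 = 468
    Σ(broken) = 3278 kJ
  Bonds formed (products):
    C-H: 4 × 421 = 1684
    C=C: 1 × 601 = 601
    O-H: 2 × 468 = 936
    Σ(formed) = 3221 kJ
  ΔH_B = 3278 − 3221 = +57 kJ
ΔH_A − ΔH_B = −169 kJ, so reaction A has the more negative ΔH; |ΔH_A − ΔH_B| = 169 kJ.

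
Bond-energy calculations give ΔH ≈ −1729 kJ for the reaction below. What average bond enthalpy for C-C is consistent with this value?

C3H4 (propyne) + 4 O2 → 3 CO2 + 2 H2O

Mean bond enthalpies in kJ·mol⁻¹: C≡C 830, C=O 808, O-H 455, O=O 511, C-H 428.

Let D be the C-C bond energy.
Σ(broken) = 1×830 + 1×D + 4×428 + 4×511 = 4586 + D
Σ(formed) = 6×808 + 4×455 = 6668
ΔH = Σ(broken) − Σ(formed) = (4586 + D) − (6668) = −2082 + D
Setting this equal to −1729 kJ gives D = 353 kJ/mol.

D(C-C) ≈ 353 kJ/mol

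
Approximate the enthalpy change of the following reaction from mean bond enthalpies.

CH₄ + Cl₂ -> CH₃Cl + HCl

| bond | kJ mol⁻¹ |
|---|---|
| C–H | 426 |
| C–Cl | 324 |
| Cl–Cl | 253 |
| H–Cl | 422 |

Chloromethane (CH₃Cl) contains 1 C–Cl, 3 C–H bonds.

ΔH ≈ −67 kJ

Bonds broken (reactants):
  C–H: 4 × 426 = 1704
  Cl–Cl: 1 × 253 = 253
  Σ(broken) = 1957 kJ
Bonds formed (products):
  C–Cl: 1 × 324 = 324
  C–H: 3 × 426 = 1278
  H–Cl: 1 × 422 = 422
  Σ(formed) = 2024 kJ
ΔH = Σ(broken) − Σ(formed) = 1957 − 2024 = −67 kJ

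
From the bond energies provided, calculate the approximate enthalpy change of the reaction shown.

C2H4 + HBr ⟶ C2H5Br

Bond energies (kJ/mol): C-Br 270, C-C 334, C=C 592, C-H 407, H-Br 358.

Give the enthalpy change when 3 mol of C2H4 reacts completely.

ΔH = −183 kJ

Bonds broken (reactants):
  C-H: 4 × 407 = 1628
  C=C: 1 × 592 = 592
  H-Br: 1 × 358 = 358
  Σ(broken) = 2578 kJ
Bonds formed (products):
  C-Br: 1 × 270 = 270
  C-C: 1 × 334 = 334
  C-H: 5 × 407 = 2035
  Σ(formed) = 2639 kJ
ΔH = Σ(broken) − Σ(formed) = 2578 − 2639 = −61 kJ
For 3× the reaction as written: 3 × (−61) = −183 kJ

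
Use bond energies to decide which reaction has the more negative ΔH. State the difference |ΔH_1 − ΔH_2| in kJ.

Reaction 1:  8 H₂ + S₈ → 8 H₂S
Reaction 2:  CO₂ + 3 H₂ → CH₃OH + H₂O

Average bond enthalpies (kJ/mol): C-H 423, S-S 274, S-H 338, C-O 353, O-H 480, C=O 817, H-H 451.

Reaction 1:
  Bonds broken (reactants):
    H-H: 8 × 451 = 3608
    S-S: 8 × 274 = 2192
    Σ(broken) = 5800 kJ
  Bonds formed (products):
    S-H: 16 × 338 = 5408
    Σ(formed) = 5408 kJ
  ΔH_1 = 5800 − 5408 = +392 kJ
Reaction 2:
  Bonds broken (reactants):
    C=O: 2 × 817 = 1634
    H-H: 3 × 451 = 1353
    Σ(broken) = 2987 kJ
  Bonds formed (products):
    C-H: 3 × 423 = 1269
    C-O: 1 × 353 = 353
    O-H: 3 × 480 = 1440
    Σ(formed) = 3062 kJ
  ΔH_2 = 2987 − 3062 = −75 kJ
ΔH_1 − ΔH_2 = +467 kJ, so reaction 2 has the more negative ΔH; |ΔH_1 − ΔH_2| = 467 kJ.

Reaction 2, by 467 kJ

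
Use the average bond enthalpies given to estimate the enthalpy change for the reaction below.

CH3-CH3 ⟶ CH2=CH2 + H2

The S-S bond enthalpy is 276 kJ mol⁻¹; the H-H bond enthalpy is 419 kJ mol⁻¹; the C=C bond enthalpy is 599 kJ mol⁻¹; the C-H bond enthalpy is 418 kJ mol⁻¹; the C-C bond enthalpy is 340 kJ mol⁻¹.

ΔH ≈ +158 kJ

Bonds broken (reactants):
  C-C: 1 × 340 = 340
  C-H: 6 × 418 = 2508
  Σ(broken) = 2848 kJ
Bonds formed (products):
  C-H: 4 × 418 = 1672
  C=C: 1 × 599 = 599
  H-H: 1 × 419 = 419
  Σ(formed) = 2690 kJ
ΔH = Σ(broken) − Σ(formed) = 2848 − 2690 = +158 kJ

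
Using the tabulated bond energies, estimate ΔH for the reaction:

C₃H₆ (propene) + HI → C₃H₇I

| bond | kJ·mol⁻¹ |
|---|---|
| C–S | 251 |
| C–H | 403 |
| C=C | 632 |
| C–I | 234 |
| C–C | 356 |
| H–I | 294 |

Bonds broken (reactants):
  C–C: 1 × 356 = 356
  C–H: 6 × 403 = 2418
  C=C: 1 × 632 = 632
  H–I: 1 × 294 = 294
  Σ(broken) = 3700 kJ
Bonds formed (products):
  C–C: 2 × 356 = 712
  C–H: 7 × 403 = 2821
  C–I: 1 × 234 = 234
  Σ(formed) = 3767 kJ
ΔH = Σ(broken) − Σ(formed) = 3700 − 3767 = −67 kJ

ΔH ≈ −67 kJ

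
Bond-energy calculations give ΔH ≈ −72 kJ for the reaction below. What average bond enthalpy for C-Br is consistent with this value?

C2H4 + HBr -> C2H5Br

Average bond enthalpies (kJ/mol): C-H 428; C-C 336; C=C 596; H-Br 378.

D(C-Br) ≈ 282 kJ/mol

Let D be the C-Br bond energy.
Σ(broken) = 4×428 + 1×596 + 1×378 = 2686
Σ(formed) = 1×D + 1×336 + 5×428 = 2476 + D
ΔH = Σ(broken) − Σ(formed) = (2686) − (2476 + D) = +210 − D
Setting this equal to −72 kJ gives D = 282 kJ/mol.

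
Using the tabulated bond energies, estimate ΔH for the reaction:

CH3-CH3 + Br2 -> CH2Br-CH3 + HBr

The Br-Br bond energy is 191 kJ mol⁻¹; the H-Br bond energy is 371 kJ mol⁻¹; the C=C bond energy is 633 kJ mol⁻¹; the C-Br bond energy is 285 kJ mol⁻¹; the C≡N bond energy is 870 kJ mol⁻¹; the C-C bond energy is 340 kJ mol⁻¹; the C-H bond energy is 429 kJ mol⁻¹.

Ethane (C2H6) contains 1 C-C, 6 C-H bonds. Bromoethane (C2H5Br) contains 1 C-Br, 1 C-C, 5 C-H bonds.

Bonds broken (reactants):
  Br-Br: 1 × 191 = 191
  C-C: 1 × 340 = 340
  C-H: 6 × 429 = 2574
  Σ(broken) = 3105 kJ
Bonds formed (products):
  C-Br: 1 × 285 = 285
  C-C: 1 × 340 = 340
  C-H: 5 × 429 = 2145
  H-Br: 1 × 371 = 371
  Σ(formed) = 3141 kJ
ΔH = Σ(broken) − Σ(formed) = 3105 − 3141 = −36 kJ

ΔH ≈ −36 kJ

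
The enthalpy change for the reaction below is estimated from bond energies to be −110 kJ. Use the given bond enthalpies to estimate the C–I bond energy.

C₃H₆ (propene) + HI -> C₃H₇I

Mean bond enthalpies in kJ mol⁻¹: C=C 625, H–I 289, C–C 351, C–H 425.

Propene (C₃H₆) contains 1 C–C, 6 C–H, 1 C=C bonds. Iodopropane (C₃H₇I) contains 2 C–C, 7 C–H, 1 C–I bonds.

D(C–I) ≈ 248 kJ/mol

Let D be the C–I bond energy.
Σ(broken) = 1×351 + 6×425 + 1×625 + 1×289 = 3815
Σ(formed) = 2×351 + 7×425 + 1×D = 3677 + D
ΔH = Σ(broken) − Σ(formed) = (3815) − (3677 + D) = +138 − D
Setting this equal to −110 kJ gives D = 248 kJ/mol.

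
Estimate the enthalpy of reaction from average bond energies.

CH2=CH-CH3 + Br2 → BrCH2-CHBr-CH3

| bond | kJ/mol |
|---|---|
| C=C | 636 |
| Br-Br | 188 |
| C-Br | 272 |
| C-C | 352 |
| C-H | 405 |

Bonds broken (reactants):
  Br-Br: 1 × 188 = 188
  C-C: 1 × 352 = 352
  C-H: 6 × 405 = 2430
  C=C: 1 × 636 = 636
  Σ(broken) = 3606 kJ
Bonds formed (products):
  C-Br: 2 × 272 = 544
  C-C: 2 × 352 = 704
  C-H: 6 × 405 = 2430
  Σ(formed) = 3678 kJ
ΔH = Σ(broken) − Σ(formed) = 3606 − 3678 = −72 kJ

ΔH ≈ −72 kJ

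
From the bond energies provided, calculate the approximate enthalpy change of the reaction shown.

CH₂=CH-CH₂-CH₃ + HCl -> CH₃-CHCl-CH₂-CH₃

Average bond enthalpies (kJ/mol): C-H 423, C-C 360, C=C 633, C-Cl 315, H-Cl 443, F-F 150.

ΔH ≈ −22 kJ

Bonds broken (reactants):
  C-C: 2 × 360 = 720
  C-H: 8 × 423 = 3384
  C=C: 1 × 633 = 633
  H-Cl: 1 × 443 = 443
  Σ(broken) = 5180 kJ
Bonds formed (products):
  C-C: 3 × 360 = 1080
  C-Cl: 1 × 315 = 315
  C-H: 9 × 423 = 3807
  Σ(formed) = 5202 kJ
ΔH = Σ(broken) − Σ(formed) = 5180 − 5202 = −22 kJ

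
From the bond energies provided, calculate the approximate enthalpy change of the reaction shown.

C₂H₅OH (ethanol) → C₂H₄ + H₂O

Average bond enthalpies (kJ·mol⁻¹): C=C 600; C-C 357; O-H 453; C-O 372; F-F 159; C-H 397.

ΔH ≈ +73 kJ

Bonds broken (reactants):
  C-C: 1 × 357 = 357
  C-H: 5 × 397 = 1985
  C-O: 1 × 372 = 372
  O-H: 1 × 453 = 453
  Σ(broken) = 3167 kJ
Bonds formed (products):
  C-H: 4 × 397 = 1588
  C=C: 1 × 600 = 600
  O-H: 2 × 453 = 906
  Σ(formed) = 3094 kJ
ΔH = Σ(broken) − Σ(formed) = 3167 − 3094 = +73 kJ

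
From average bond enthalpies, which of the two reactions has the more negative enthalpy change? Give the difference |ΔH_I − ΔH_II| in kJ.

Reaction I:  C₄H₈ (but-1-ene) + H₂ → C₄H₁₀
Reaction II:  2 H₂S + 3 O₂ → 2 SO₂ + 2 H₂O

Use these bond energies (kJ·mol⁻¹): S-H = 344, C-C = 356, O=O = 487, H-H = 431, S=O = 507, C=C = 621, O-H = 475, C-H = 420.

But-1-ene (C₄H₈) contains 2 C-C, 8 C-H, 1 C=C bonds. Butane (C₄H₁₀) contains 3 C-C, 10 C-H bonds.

Reaction I:
  Bonds broken (reactants):
    C-C: 2 × 356 = 712
    C-H: 8 × 420 = 3360
    C=C: 1 × 621 = 621
    H-H: 1 × 431 = 431
    Σ(broken) = 5124 kJ
  Bonds formed (products):
    C-C: 3 × 356 = 1068
    C-H: 10 × 420 = 4200
    Σ(formed) = 5268 kJ
  ΔH_I = 5124 − 5268 = −144 kJ
Reaction II:
  Bonds broken (reactants):
    O=O: 3 × 487 = 1461
    S-H: 4 × 344 = 1376
    Σ(broken) = 2837 kJ
  Bonds formed (products):
    O-H: 4 × 475 = 1900
    S=O: 4 × 507 = 2028
    Σ(formed) = 3928 kJ
  ΔH_II = 2837 − 3928 = −1091 kJ
ΔH_I − ΔH_II = +947 kJ, so reaction II has the more negative ΔH; |ΔH_I − ΔH_II| = 947 kJ.

Reaction II, by 947 kJ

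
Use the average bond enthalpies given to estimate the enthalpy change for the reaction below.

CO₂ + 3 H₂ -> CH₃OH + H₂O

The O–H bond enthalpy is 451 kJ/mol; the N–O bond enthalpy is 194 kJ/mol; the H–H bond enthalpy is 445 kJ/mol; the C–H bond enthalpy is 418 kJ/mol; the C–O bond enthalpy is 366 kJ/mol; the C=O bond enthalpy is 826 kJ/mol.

Bonds broken (reactants):
  C=O: 2 × 826 = 1652
  H–H: 3 × 445 = 1335
  Σ(broken) = 2987 kJ
Bonds formed (products):
  C–H: 3 × 418 = 1254
  C–O: 1 × 366 = 366
  O–H: 3 × 451 = 1353
  Σ(formed) = 2973 kJ
ΔH = Σ(broken) − Σ(formed) = 2987 − 2973 = +14 kJ

ΔH ≈ +14 kJ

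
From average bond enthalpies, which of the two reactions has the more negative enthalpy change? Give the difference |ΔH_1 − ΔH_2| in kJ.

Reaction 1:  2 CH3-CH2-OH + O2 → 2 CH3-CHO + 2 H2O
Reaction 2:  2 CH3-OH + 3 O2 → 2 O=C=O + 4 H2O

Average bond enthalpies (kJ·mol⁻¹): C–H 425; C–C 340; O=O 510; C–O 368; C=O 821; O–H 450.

Reaction 2, by 722 kJ

Reaction 1:
  Bonds broken (reactants):
    C–C: 2 × 340 = 680
    C–H: 10 × 425 = 4250
    C–O: 2 × 368 = 736
    O–H: 2 × 450 = 900
    O=O: 1 × 510 = 510
    Σ(broken) = 7076 kJ
  Bonds formed (products):
    C–C: 2 × 340 = 680
    C–H: 8 × 425 = 3400
    C=O: 2 × 821 = 1642
    O–H: 4 × 450 = 1800
    Σ(formed) = 7522 kJ
  ΔH_1 = 7076 − 7522 = −446 kJ
Reaction 2:
  Bonds broken (reactants):
    C–H: 6 × 425 = 2550
    C–O: 2 × 368 = 736
    O–H: 2 × 450 = 900
    O=O: 3 × 510 = 1530
    Σ(broken) = 5716 kJ
  Bonds formed (products):
    C=O: 4 × 821 = 3284
    O–H: 8 × 450 = 3600
    Σ(formed) = 6884 kJ
  ΔH_2 = 5716 − 6884 = −1168 kJ
ΔH_1 − ΔH_2 = +722 kJ, so reaction 2 has the more negative ΔH; |ΔH_1 − ΔH_2| = 722 kJ.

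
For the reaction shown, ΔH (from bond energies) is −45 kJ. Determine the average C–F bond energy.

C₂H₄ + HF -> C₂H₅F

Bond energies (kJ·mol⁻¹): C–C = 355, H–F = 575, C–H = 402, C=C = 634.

D(C–F) ≈ 497 kJ/mol

Let D be the C–F bond energy.
Σ(broken) = 4×402 + 1×634 + 1×575 = 2817
Σ(formed) = 1×355 + 1×D + 5×402 = 2365 + D
ΔH = Σ(broken) − Σ(formed) = (2817) − (2365 + D) = +452 − D
Setting this equal to −45 kJ gives D = 497 kJ/mol.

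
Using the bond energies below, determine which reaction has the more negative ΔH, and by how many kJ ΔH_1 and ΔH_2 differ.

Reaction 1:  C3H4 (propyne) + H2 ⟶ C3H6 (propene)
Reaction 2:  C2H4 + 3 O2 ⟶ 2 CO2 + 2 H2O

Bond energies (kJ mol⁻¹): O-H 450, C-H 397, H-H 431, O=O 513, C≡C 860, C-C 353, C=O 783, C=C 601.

Reaction 2, by 1100 kJ

Reaction 1:
  Bonds broken (reactants):
    C≡C: 1 × 860 = 860
    C-C: 1 × 353 = 353
    C-H: 4 × 397 = 1588
    H-H: 1 × 431 = 431
    Σ(broken) = 3232 kJ
  Bonds formed (products):
    C-C: 1 × 353 = 353
    C-H: 6 × 397 = 2382
    C=C: 1 × 601 = 601
    Σ(formed) = 3336 kJ
  ΔH_1 = 3232 − 3336 = −104 kJ
Reaction 2:
  Bonds broken (reactants):
    C-H: 4 × 397 = 1588
    C=C: 1 × 601 = 601
    O=O: 3 × 513 = 1539
    Σ(broken) = 3728 kJ
  Bonds formed (products):
    C=O: 4 × 783 = 3132
    O-H: 4 × 450 = 1800
    Σ(formed) = 4932 kJ
  ΔH_2 = 3728 − 4932 = −1204 kJ
ΔH_1 − ΔH_2 = +1100 kJ, so reaction 2 has the more negative ΔH; |ΔH_1 − ΔH_2| = 1100 kJ.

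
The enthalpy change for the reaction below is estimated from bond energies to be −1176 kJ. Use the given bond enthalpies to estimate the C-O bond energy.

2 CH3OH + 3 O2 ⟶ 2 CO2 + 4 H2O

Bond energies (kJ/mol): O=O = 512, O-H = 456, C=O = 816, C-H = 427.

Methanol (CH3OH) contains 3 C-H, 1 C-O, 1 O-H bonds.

D(C-O) ≈ 363 kJ/mol

Let D be the C-O bond energy.
Σ(broken) = 6×427 + 2×D + 2×456 + 3×512 = 5010 + 2D
Σ(formed) = 4×816 + 8×456 = 6912
ΔH = Σ(broken) − Σ(formed) = (5010 + 2D) − (6912) = −1902 + 2D
Setting this equal to −1176 kJ gives 2D = 726, so D = 363 kJ/mol.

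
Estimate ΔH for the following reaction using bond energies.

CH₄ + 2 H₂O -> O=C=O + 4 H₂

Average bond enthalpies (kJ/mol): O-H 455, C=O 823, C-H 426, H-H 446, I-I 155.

ΔH ≈ +94 kJ

Bonds broken (reactants):
  C-H: 4 × 426 = 1704
  O-H: 4 × 455 = 1820
  Σ(broken) = 3524 kJ
Bonds formed (products):
  C=O: 2 × 823 = 1646
  H-H: 4 × 446 = 1784
  Σ(formed) = 3430 kJ
ΔH = Σ(broken) − Σ(formed) = 3524 − 3430 = +94 kJ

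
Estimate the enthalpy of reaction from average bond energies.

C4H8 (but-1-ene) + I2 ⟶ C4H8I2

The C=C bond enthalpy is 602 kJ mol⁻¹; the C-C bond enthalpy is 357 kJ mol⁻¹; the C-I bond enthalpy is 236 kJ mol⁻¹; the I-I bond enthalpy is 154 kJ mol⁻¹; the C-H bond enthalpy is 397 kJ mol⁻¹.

Bonds broken (reactants):
  C-C: 2 × 357 = 714
  C-H: 8 × 397 = 3176
  C=C: 1 × 602 = 602
  I-I: 1 × 154 = 154
  Σ(broken) = 4646 kJ
Bonds formed (products):
  C-C: 3 × 357 = 1071
  C-H: 8 × 397 = 3176
  C-I: 2 × 236 = 472
  Σ(formed) = 4719 kJ
ΔH = Σ(broken) − Σ(formed) = 4646 − 4719 = −73 kJ

ΔH ≈ −73 kJ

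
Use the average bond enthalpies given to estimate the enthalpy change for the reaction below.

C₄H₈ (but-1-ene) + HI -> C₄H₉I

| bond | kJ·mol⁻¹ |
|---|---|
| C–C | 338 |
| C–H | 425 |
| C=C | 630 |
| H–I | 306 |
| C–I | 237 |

Bonds broken (reactants):
  C–C: 2 × 338 = 676
  C–H: 8 × 425 = 3400
  C=C: 1 × 630 = 630
  H–I: 1 × 306 = 306
  Σ(broken) = 5012 kJ
Bonds formed (products):
  C–C: 3 × 338 = 1014
  C–H: 9 × 425 = 3825
  C–I: 1 × 237 = 237
  Σ(formed) = 5076 kJ
ΔH = Σ(broken) − Σ(formed) = 5012 − 5076 = −64 kJ

ΔH ≈ −64 kJ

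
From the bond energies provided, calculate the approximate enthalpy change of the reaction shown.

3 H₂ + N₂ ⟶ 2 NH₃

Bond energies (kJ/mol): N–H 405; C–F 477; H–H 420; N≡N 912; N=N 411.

ΔH ≈ −258 kJ

Bonds broken (reactants):
  H–H: 3 × 420 = 1260
  N≡N: 1 × 912 = 912
  Σ(broken) = 2172 kJ
Bonds formed (products):
  N–H: 6 × 405 = 2430
  Σ(formed) = 2430 kJ
ΔH = Σ(broken) − Σ(formed) = 2172 − 2430 = −258 kJ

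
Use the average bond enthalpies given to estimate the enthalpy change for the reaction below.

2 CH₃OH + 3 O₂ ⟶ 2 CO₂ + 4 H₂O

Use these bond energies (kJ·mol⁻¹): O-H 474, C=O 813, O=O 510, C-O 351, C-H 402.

ΔH ≈ −1452 kJ

Bonds broken (reactants):
  C-H: 6 × 402 = 2412
  C-O: 2 × 351 = 702
  O-H: 2 × 474 = 948
  O=O: 3 × 510 = 1530
  Σ(broken) = 5592 kJ
Bonds formed (products):
  C=O: 4 × 813 = 3252
  O-H: 8 × 474 = 3792
  Σ(formed) = 7044 kJ
ΔH = Σ(broken) − Σ(formed) = 5592 − 7044 = −1452 kJ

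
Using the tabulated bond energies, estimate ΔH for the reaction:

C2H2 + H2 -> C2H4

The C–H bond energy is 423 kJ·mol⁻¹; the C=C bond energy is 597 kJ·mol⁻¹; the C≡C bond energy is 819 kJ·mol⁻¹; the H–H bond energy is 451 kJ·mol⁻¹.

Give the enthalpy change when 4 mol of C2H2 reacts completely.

Bonds broken (reactants):
  C≡C: 1 × 819 = 819
  C–H: 2 × 423 = 846
  H–H: 1 × 451 = 451
  Σ(broken) = 2116 kJ
Bonds formed (products):
  C–H: 4 × 423 = 1692
  C=C: 1 × 597 = 597
  Σ(formed) = 2289 kJ
ΔH = Σ(broken) − Σ(formed) = 2116 − 2289 = −173 kJ
For 4× the reaction as written: 4 × (−173) = −692 kJ

ΔH = −692 kJ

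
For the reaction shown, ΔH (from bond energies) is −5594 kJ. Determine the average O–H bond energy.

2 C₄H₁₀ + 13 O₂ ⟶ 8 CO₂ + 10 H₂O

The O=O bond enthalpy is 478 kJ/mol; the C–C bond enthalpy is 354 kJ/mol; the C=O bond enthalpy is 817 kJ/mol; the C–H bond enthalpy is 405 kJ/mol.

Let D be the O–H bond energy.
Σ(broken) = 6×354 + 20×405 + 13×478 = 16438
Σ(formed) = 16×817 + 20×D = 13072 + 20D
ΔH = Σ(broken) − Σ(formed) = (16438) − (13072 + 20D) = +3366 − 20D
Setting this equal to −5594 kJ gives 20D = 8960, so D = 448 kJ/mol.

D(O–H) ≈ 448 kJ/mol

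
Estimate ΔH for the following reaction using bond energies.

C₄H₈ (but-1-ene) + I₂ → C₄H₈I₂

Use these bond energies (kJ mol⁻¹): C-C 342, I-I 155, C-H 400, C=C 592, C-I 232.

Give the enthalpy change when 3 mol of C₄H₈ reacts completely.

Bonds broken (reactants):
  C-C: 2 × 342 = 684
  C-H: 8 × 400 = 3200
  C=C: 1 × 592 = 592
  I-I: 1 × 155 = 155
  Σ(broken) = 4631 kJ
Bonds formed (products):
  C-C: 3 × 342 = 1026
  C-H: 8 × 400 = 3200
  C-I: 2 × 232 = 464
  Σ(formed) = 4690 kJ
ΔH = Σ(broken) − Σ(formed) = 4631 − 4690 = −59 kJ
For 3× the reaction as written: 3 × (−59) = −177 kJ

ΔH = −177 kJ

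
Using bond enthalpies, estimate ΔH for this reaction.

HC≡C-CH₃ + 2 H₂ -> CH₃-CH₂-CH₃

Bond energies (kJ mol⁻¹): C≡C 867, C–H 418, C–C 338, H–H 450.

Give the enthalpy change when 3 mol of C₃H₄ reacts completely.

ΔH = −729 kJ

Bonds broken (reactants):
  C≡C: 1 × 867 = 867
  C–C: 1 × 338 = 338
  C–H: 4 × 418 = 1672
  H–H: 2 × 450 = 900
  Σ(broken) = 3777 kJ
Bonds formed (products):
  C–C: 2 × 338 = 676
  C–H: 8 × 418 = 3344
  Σ(formed) = 4020 kJ
ΔH = Σ(broken) − Σ(formed) = 3777 − 4020 = −243 kJ
For 3× the reaction as written: 3 × (−243) = −729 kJ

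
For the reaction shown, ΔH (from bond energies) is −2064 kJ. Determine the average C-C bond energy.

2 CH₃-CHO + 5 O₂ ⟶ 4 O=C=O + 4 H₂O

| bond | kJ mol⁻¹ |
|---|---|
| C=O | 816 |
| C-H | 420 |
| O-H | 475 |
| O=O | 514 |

D(C-C) ≈ 351 kJ/mol

Let D be the C-C bond energy.
Σ(broken) = 2×D + 8×420 + 2×816 + 5×514 = 7562 + 2D
Σ(formed) = 8×816 + 8×475 = 10328
ΔH = Σ(broken) − Σ(formed) = (7562 + 2D) − (10328) = −2766 + 2D
Setting this equal to −2064 kJ gives 2D = 702, so D = 351 kJ/mol.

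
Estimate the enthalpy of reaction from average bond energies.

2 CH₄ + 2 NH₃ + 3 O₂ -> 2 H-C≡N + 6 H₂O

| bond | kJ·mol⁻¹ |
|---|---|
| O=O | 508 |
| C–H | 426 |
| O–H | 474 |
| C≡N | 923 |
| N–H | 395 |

ΔH ≈ −1084 kJ

Bonds broken (reactants):
  C–H: 8 × 426 = 3408
  N–H: 6 × 395 = 2370
  O=O: 3 × 508 = 1524
  Σ(broken) = 7302 kJ
Bonds formed (products):
  C≡N: 2 × 923 = 1846
  C–H: 2 × 426 = 852
  O–H: 12 × 474 = 5688
  Σ(formed) = 8386 kJ
ΔH = Σ(broken) − Σ(formed) = 7302 − 8386 = −1084 kJ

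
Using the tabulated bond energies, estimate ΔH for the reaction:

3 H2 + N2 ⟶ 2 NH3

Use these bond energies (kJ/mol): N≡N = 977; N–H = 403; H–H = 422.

ΔH ≈ −175 kJ

Bonds broken (reactants):
  H–H: 3 × 422 = 1266
  N≡N: 1 × 977 = 977
  Σ(broken) = 2243 kJ
Bonds formed (products):
  N–H: 6 × 403 = 2418
  Σ(formed) = 2418 kJ
ΔH = Σ(broken) − Σ(formed) = 2243 − 2418 = −175 kJ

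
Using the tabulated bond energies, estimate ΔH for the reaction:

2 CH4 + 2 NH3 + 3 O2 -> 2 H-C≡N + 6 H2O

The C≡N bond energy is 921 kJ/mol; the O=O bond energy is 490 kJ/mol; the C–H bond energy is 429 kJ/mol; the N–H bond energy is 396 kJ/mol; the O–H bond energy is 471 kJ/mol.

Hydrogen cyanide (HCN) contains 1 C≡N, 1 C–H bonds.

Bonds broken (reactants):
  C–H: 8 × 429 = 3432
  N–H: 6 × 396 = 2376
  O=O: 3 × 490 = 1470
  Σ(broken) = 7278 kJ
Bonds formed (products):
  C≡N: 2 × 921 = 1842
  C–H: 2 × 429 = 858
  O–H: 12 × 471 = 5652
  Σ(formed) = 8352 kJ
ΔH = Σ(broken) − Σ(formed) = 7278 − 8352 = −1074 kJ

ΔH ≈ −1074 kJ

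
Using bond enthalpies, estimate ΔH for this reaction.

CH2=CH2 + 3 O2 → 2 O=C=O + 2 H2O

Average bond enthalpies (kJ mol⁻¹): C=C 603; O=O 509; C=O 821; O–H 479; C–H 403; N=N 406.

Bonds broken (reactants):
  C–H: 4 × 403 = 1612
  C=C: 1 × 603 = 603
  O=O: 3 × 509 = 1527
  Σ(broken) = 3742 kJ
Bonds formed (products):
  C=O: 4 × 821 = 3284
  O–H: 4 × 479 = 1916
  Σ(formed) = 5200 kJ
ΔH = Σ(broken) − Σ(formed) = 3742 − 5200 = −1458 kJ

ΔH ≈ −1458 kJ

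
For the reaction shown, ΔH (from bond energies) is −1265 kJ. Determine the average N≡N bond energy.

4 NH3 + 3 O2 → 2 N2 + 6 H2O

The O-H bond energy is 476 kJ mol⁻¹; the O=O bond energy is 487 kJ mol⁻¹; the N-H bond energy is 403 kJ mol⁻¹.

Let D be the N≡N bond energy.
Σ(broken) = 12×403 + 3×487 = 6297
Σ(formed) = 2×D + 12×476 = 5712 + 2D
ΔH = Σ(broken) − Σ(formed) = (6297) − (5712 + 2D) = +585 − 2D
Setting this equal to −1265 kJ gives 2D = 1850, so D = 925 kJ/mol.

D(N≡N) ≈ 925 kJ/mol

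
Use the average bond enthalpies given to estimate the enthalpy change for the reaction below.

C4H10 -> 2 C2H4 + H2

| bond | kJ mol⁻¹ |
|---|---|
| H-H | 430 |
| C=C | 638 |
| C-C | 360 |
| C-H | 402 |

ΔH ≈ +178 kJ

Bonds broken (reactants):
  C-C: 3 × 360 = 1080
  C-H: 10 × 402 = 4020
  Σ(broken) = 5100 kJ
Bonds formed (products):
  C-H: 8 × 402 = 3216
  C=C: 2 × 638 = 1276
  H-H: 1 × 430 = 430
  Σ(formed) = 4922 kJ
ΔH = Σ(broken) − Σ(formed) = 5100 − 4922 = +178 kJ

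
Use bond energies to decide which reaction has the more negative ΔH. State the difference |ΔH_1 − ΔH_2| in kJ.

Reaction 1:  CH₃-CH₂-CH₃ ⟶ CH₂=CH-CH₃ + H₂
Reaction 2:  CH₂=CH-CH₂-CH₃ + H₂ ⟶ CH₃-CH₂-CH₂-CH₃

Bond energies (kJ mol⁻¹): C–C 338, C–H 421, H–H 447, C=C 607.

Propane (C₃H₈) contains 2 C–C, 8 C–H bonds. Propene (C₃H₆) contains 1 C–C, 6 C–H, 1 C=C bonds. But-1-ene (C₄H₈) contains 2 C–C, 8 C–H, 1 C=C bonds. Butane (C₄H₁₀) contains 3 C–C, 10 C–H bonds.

Reaction 1:
  Bonds broken (reactants):
    C–C: 2 × 338 = 676
    C–H: 8 × 421 = 3368
    Σ(broken) = 4044 kJ
  Bonds formed (products):
    C–C: 1 × 338 = 338
    C–H: 6 × 421 = 2526
    C=C: 1 × 607 = 607
    H–H: 1 × 447 = 447
    Σ(formed) = 3918 kJ
  ΔH_1 = 4044 − 3918 = +126 kJ
Reaction 2:
  Bonds broken (reactants):
    C–C: 2 × 338 = 676
    C–H: 8 × 421 = 3368
    C=C: 1 × 607 = 607
    H–H: 1 × 447 = 447
    Σ(broken) = 5098 kJ
  Bonds formed (products):
    C–C: 3 × 338 = 1014
    C–H: 10 × 421 = 4210
    Σ(formed) = 5224 kJ
  ΔH_2 = 5098 − 5224 = −126 kJ
ΔH_1 − ΔH_2 = +252 kJ, so reaction 2 has the more negative ΔH; |ΔH_1 − ΔH_2| = 252 kJ.

Reaction 2, by 252 kJ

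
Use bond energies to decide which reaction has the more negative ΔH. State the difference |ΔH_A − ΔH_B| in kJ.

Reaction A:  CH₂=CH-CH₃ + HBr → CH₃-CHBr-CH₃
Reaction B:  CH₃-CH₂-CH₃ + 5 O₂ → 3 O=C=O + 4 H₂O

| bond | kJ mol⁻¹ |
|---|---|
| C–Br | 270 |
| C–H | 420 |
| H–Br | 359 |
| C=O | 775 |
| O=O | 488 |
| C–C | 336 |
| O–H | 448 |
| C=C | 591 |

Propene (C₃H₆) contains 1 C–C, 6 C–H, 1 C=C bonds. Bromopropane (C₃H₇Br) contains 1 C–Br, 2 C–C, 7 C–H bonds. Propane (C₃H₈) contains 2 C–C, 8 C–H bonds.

Reaction B, by 1686 kJ

Reaction A:
  Bonds broken (reactants):
    C–C: 1 × 336 = 336
    C–H: 6 × 420 = 2520
    C=C: 1 × 591 = 591
    H–Br: 1 × 359 = 359
    Σ(broken) = 3806 kJ
  Bonds formed (products):
    C–Br: 1 × 270 = 270
    C–C: 2 × 336 = 672
    C–H: 7 × 420 = 2940
    Σ(formed) = 3882 kJ
  ΔH_A = 3806 − 3882 = −76 kJ
Reaction B:
  Bonds broken (reactants):
    C–C: 2 × 336 = 672
    C–H: 8 × 420 = 3360
    O=O: 5 × 488 = 2440
    Σ(broken) = 6472 kJ
  Bonds formed (products):
    C=O: 6 × 775 = 4650
    O–H: 8 × 448 = 3584
    Σ(formed) = 8234 kJ
  ΔH_B = 6472 − 8234 = −1762 kJ
ΔH_A − ΔH_B = +1686 kJ, so reaction B has the more negative ΔH; |ΔH_A − ΔH_B| = 1686 kJ.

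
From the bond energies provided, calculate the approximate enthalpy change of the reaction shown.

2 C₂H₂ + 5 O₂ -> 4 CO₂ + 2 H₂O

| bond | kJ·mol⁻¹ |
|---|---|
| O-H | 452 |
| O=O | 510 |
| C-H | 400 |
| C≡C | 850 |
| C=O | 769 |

Bonds broken (reactants):
  C≡C: 2 × 850 = 1700
  C-H: 4 × 400 = 1600
  O=O: 5 × 510 = 2550
  Σ(broken) = 5850 kJ
Bonds formed (products):
  C=O: 8 × 769 = 6152
  O-H: 4 × 452 = 1808
  Σ(formed) = 7960 kJ
ΔH = Σ(broken) − Σ(formed) = 5850 − 7960 = −2110 kJ

ΔH ≈ −2110 kJ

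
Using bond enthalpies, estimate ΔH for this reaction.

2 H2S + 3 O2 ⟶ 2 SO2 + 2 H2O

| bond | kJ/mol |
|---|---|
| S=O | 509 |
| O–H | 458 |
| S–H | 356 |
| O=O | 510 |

Bonds broken (reactants):
  O=O: 3 × 510 = 1530
  S–H: 4 × 356 = 1424
  Σ(broken) = 2954 kJ
Bonds formed (products):
  O–H: 4 × 458 = 1832
  S=O: 4 × 509 = 2036
  Σ(formed) = 3868 kJ
ΔH = Σ(broken) − Σ(formed) = 2954 − 3868 = −914 kJ

ΔH ≈ −914 kJ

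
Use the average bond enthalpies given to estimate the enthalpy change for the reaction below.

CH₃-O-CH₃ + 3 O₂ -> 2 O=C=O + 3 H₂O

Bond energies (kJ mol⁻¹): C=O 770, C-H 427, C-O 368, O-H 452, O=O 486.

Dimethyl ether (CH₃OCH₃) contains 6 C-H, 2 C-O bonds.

ΔH ≈ −1036 kJ

Bonds broken (reactants):
  C-H: 6 × 427 = 2562
  C-O: 2 × 368 = 736
  O=O: 3 × 486 = 1458
  Σ(broken) = 4756 kJ
Bonds formed (products):
  C=O: 4 × 770 = 3080
  O-H: 6 × 452 = 2712
  Σ(formed) = 5792 kJ
ΔH = Σ(broken) − Σ(formed) = 4756 − 5792 = −1036 kJ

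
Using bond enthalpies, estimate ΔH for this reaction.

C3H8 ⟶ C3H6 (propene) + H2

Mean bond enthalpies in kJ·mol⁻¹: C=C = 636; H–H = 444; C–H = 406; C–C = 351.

ΔH ≈ +83 kJ

Bonds broken (reactants):
  C–C: 2 × 351 = 702
  C–H: 8 × 406 = 3248
  Σ(broken) = 3950 kJ
Bonds formed (products):
  C–C: 1 × 351 = 351
  C–H: 6 × 406 = 2436
  C=C: 1 × 636 = 636
  H–H: 1 × 444 = 444
  Σ(formed) = 3867 kJ
ΔH = Σ(broken) − Σ(formed) = 3950 − 3867 = +83 kJ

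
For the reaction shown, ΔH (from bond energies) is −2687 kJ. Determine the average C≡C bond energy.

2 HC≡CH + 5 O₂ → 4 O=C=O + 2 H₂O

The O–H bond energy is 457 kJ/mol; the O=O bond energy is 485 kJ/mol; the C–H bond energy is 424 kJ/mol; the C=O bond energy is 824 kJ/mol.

D(C≡C) ≈ 806 kJ/mol

Let D be the C≡C bond energy.
Σ(broken) = 2×D + 4×424 + 5×485 = 4121 + 2D
Σ(formed) = 8×824 + 4×457 = 8420
ΔH = Σ(broken) − Σ(formed) = (4121 + 2D) − (8420) = −4299 + 2D
Setting this equal to −2687 kJ gives 2D = 1612, so D = 806 kJ/mol.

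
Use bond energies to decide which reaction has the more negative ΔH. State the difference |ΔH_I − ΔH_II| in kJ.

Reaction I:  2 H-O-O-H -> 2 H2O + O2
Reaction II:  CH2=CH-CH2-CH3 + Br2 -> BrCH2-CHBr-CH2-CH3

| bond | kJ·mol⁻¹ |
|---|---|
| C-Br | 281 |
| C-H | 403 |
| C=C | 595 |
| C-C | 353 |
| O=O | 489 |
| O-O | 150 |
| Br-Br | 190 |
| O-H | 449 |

Reaction I, by 59 kJ

Reaction I:
  Bonds broken (reactants):
    O-H: 4 × 449 = 1796
    O-O: 2 × 150 = 300
    Σ(broken) = 2096 kJ
  Bonds formed (products):
    O-H: 4 × 449 = 1796
    O=O: 1 × 489 = 489
    Σ(formed) = 2285 kJ
  ΔH_I = 2096 − 2285 = −189 kJ
Reaction II:
  Bonds broken (reactants):
    Br-Br: 1 × 190 = 190
    C-C: 2 × 353 = 706
    C-H: 8 × 403 = 3224
    C=C: 1 × 595 = 595
    Σ(broken) = 4715 kJ
  Bonds formed (products):
    C-Br: 2 × 281 = 562
    C-C: 3 × 353 = 1059
    C-H: 8 × 403 = 3224
    Σ(formed) = 4845 kJ
  ΔH_II = 4715 − 4845 = −130 kJ
ΔH_I − ΔH_II = −59 kJ, so reaction I has the more negative ΔH; |ΔH_I − ΔH_II| = 59 kJ.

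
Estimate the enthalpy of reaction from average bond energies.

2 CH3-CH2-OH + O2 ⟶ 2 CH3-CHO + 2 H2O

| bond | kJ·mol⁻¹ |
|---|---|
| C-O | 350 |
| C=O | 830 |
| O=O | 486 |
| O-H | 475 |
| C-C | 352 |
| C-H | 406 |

Bonds broken (reactants):
  C-C: 2 × 352 = 704
  C-H: 10 × 406 = 4060
  C-O: 2 × 350 = 700
  O-H: 2 × 475 = 950
  O=O: 1 × 486 = 486
  Σ(broken) = 6900 kJ
Bonds formed (products):
  C-C: 2 × 352 = 704
  C-H: 8 × 406 = 3248
  C=O: 2 × 830 = 1660
  O-H: 4 × 475 = 1900
  Σ(formed) = 7512 kJ
ΔH = Σ(broken) − Σ(formed) = 6900 − 7512 = −612 kJ

ΔH ≈ −612 kJ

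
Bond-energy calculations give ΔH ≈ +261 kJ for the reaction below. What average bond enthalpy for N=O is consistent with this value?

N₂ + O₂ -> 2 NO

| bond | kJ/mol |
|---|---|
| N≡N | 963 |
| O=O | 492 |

D(N=O) ≈ 597 kJ/mol

Let D be the N=O bond energy.
Σ(broken) = 1×963 + 1×492 = 1455
Σ(formed) = 2×D = 2D
ΔH = Σ(broken) − Σ(formed) = (1455) − (2D) = +1455 − 2D
Setting this equal to +261 kJ gives 2D = 1194, so D = 597 kJ/mol.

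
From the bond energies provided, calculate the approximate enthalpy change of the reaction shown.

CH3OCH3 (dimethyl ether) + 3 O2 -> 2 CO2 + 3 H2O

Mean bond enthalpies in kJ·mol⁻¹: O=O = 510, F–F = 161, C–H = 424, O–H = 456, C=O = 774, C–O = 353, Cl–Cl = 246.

Bonds broken (reactants):
  C–H: 6 × 424 = 2544
  C–O: 2 × 353 = 706
  O=O: 3 × 510 = 1530
  Σ(broken) = 4780 kJ
Bonds formed (products):
  C=O: 4 × 774 = 3096
  O–H: 6 × 456 = 2736
  Σ(formed) = 5832 kJ
ΔH = Σ(broken) − Σ(formed) = 4780 − 5832 = −1052 kJ

ΔH ≈ −1052 kJ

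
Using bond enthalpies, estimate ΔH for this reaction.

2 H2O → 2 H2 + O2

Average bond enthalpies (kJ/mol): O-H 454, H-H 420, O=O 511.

ΔH ≈ +465 kJ

Bonds broken (reactants):
  O-H: 4 × 454 = 1816
  Σ(broken) = 1816 kJ
Bonds formed (products):
  H-H: 2 × 420 = 840
  O=O: 1 × 511 = 511
  Σ(formed) = 1351 kJ
ΔH = Σ(broken) − Σ(formed) = 1816 − 1351 = +465 kJ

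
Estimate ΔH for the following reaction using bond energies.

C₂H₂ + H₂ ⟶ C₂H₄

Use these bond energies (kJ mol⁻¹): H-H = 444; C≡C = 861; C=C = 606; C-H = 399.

ΔH ≈ −99 kJ

Bonds broken (reactants):
  C≡C: 1 × 861 = 861
  C-H: 2 × 399 = 798
  H-H: 1 × 444 = 444
  Σ(broken) = 2103 kJ
Bonds formed (products):
  C-H: 4 × 399 = 1596
  C=C: 1 × 606 = 606
  Σ(formed) = 2202 kJ
ΔH = Σ(broken) − Σ(formed) = 2103 − 2202 = −99 kJ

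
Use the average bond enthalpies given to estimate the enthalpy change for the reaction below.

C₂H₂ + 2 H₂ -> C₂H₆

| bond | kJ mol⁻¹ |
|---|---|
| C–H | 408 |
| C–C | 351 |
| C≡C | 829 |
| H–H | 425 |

Bonds broken (reactants):
  C≡C: 1 × 829 = 829
  C–H: 2 × 408 = 816
  H–H: 2 × 425 = 850
  Σ(broken) = 2495 kJ
Bonds formed (products):
  C–C: 1 × 351 = 351
  C–H: 6 × 408 = 2448
  Σ(formed) = 2799 kJ
ΔH = Σ(broken) − Σ(formed) = 2495 − 2799 = −304 kJ

ΔH ≈ −304 kJ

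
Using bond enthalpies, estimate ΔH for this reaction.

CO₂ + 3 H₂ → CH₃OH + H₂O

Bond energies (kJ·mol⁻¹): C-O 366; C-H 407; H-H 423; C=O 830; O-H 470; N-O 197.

ΔH ≈ −68 kJ

Bonds broken (reactants):
  C=O: 2 × 830 = 1660
  H-H: 3 × 423 = 1269
  Σ(broken) = 2929 kJ
Bonds formed (products):
  C-H: 3 × 407 = 1221
  C-O: 1 × 366 = 366
  O-H: 3 × 470 = 1410
  Σ(formed) = 2997 kJ
ΔH = Σ(broken) − Σ(formed) = 2929 − 2997 = −68 kJ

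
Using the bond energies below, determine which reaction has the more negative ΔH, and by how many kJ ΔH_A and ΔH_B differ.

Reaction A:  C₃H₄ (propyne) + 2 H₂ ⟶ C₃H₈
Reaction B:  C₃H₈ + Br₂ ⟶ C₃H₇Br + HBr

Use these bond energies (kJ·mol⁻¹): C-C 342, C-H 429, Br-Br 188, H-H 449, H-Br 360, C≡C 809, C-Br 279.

Reaction A, by 329 kJ

Reaction A:
  Bonds broken (reactants):
    C≡C: 1 × 809 = 809
    C-C: 1 × 342 = 342
    C-H: 4 × 429 = 1716
    H-H: 2 × 449 = 898
    Σ(broken) = 3765 kJ
  Bonds formed (products):
    C-C: 2 × 342 = 684
    C-H: 8 × 429 = 3432
    Σ(formed) = 4116 kJ
  ΔH_A = 3765 − 4116 = −351 kJ
Reaction B:
  Bonds broken (reactants):
    Br-Br: 1 × 188 = 188
    C-C: 2 × 342 = 684
    C-H: 8 × 429 = 3432
    Σ(broken) = 4304 kJ
  Bonds formed (products):
    C-Br: 1 × 279 = 279
    C-C: 2 × 342 = 684
    C-H: 7 × 429 = 3003
    H-Br: 1 × 360 = 360
    Σ(formed) = 4326 kJ
  ΔH_B = 4304 − 4326 = −22 kJ
ΔH_A − ΔH_B = −329 kJ, so reaction A has the more negative ΔH; |ΔH_A − ΔH_B| = 329 kJ.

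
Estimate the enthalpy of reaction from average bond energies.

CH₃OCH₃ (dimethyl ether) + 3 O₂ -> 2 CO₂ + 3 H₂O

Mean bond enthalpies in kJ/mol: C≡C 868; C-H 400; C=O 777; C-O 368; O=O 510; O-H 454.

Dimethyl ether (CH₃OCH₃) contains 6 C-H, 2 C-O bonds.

Bonds broken (reactants):
  C-H: 6 × 400 = 2400
  C-O: 2 × 368 = 736
  O=O: 3 × 510 = 1530
  Σ(broken) = 4666 kJ
Bonds formed (products):
  C=O: 4 × 777 = 3108
  O-H: 6 × 454 = 2724
  Σ(formed) = 5832 kJ
ΔH = Σ(broken) − Σ(formed) = 4666 − 5832 = −1166 kJ

ΔH ≈ −1166 kJ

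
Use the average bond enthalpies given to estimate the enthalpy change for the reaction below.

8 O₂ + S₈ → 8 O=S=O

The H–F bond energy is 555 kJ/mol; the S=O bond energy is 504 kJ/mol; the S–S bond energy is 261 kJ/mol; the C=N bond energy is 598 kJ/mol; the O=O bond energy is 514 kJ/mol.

ΔH ≈ −1864 kJ

Bonds broken (reactants):
  O=O: 8 × 514 = 4112
  S–S: 8 × 261 = 2088
  Σ(broken) = 6200 kJ
Bonds formed (products):
  S=O: 16 × 504 = 8064
  Σ(formed) = 8064 kJ
ΔH = Σ(broken) − Σ(formed) = 6200 − 8064 = −1864 kJ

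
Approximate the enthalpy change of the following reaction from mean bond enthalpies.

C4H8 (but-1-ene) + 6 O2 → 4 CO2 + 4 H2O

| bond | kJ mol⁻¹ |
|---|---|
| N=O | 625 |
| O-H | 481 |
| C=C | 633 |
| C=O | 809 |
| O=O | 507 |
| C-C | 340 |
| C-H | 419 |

ΔH ≈ −2613 kJ

Bonds broken (reactants):
  C-C: 2 × 340 = 680
  C-H: 8 × 419 = 3352
  C=C: 1 × 633 = 633
  O=O: 6 × 507 = 3042
  Σ(broken) = 7707 kJ
Bonds formed (products):
  C=O: 8 × 809 = 6472
  O-H: 8 × 481 = 3848
  Σ(formed) = 10320 kJ
ΔH = Σ(broken) − Σ(formed) = 7707 − 10320 = −2613 kJ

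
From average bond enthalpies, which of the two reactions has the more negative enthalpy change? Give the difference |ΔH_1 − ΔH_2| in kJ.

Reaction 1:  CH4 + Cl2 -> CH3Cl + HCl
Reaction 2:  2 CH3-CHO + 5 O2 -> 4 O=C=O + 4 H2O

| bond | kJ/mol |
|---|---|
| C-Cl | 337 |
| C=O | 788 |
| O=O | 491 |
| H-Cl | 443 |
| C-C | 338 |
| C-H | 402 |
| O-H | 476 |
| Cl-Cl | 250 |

Reaction 2, by 2061 kJ

Reaction 1:
  Bonds broken (reactants):
    C-H: 4 × 402 = 1608
    Cl-Cl: 1 × 250 = 250
    Σ(broken) = 1858 kJ
  Bonds formed (products):
    C-Cl: 1 × 337 = 337
    C-H: 3 × 402 = 1206
    H-Cl: 1 × 443 = 443
    Σ(formed) = 1986 kJ
  ΔH_1 = 1858 − 1986 = −128 kJ
Reaction 2:
  Bonds broken (reactants):
    C-C: 2 × 338 = 676
    C-H: 8 × 402 = 3216
    C=O: 2 × 788 = 1576
    O=O: 5 × 491 = 2455
    Σ(broken) = 7923 kJ
  Bonds formed (products):
    C=O: 8 × 788 = 6304
    O-H: 8 × 476 = 3808
    Σ(formed) = 10112 kJ
  ΔH_2 = 7923 − 10112 = −2189 kJ
ΔH_1 − ΔH_2 = +2061 kJ, so reaction 2 has the more negative ΔH; |ΔH_1 − ΔH_2| = 2061 kJ.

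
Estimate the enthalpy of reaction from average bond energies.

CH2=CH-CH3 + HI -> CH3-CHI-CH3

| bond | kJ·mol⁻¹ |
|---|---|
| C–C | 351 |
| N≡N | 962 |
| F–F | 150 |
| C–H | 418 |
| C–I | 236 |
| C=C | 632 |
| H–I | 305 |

ΔH ≈ −68 kJ

Bonds broken (reactants):
  C–C: 1 × 351 = 351
  C–H: 6 × 418 = 2508
  C=C: 1 × 632 = 632
  H–I: 1 × 305 = 305
  Σ(broken) = 3796 kJ
Bonds formed (products):
  C–C: 2 × 351 = 702
  C–H: 7 × 418 = 2926
  C–I: 1 × 236 = 236
  Σ(formed) = 3864 kJ
ΔH = Σ(broken) − Σ(formed) = 3796 − 3864 = −68 kJ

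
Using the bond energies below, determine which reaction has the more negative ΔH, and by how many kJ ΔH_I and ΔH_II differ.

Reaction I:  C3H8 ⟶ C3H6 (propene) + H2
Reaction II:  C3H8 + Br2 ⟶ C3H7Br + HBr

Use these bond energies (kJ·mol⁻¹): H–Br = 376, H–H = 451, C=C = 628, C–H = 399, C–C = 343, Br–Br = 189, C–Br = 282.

Reaction I:
  Bonds broken (reactants):
    C–C: 2 × 343 = 686
    C–H: 8 × 399 = 3192
    Σ(broken) = 3878 kJ
  Bonds formed (products):
    C–C: 1 × 343 = 343
    C–H: 6 × 399 = 2394
    C=C: 1 × 628 = 628
    H–H: 1 × 451 = 451
    Σ(formed) = 3816 kJ
  ΔH_I = 3878 − 3816 = +62 kJ
Reaction II:
  Bonds broken (reactants):
    Br–Br: 1 × 189 = 189
    C–C: 2 × 343 = 686
    C–H: 8 × 399 = 3192
    Σ(broken) = 4067 kJ
  Bonds formed (products):
    C–Br: 1 × 282 = 282
    C–C: 2 × 343 = 686
    C–H: 7 × 399 = 2793
    H–Br: 1 × 376 = 376
    Σ(formed) = 4137 kJ
  ΔH_II = 4067 − 4137 = −70 kJ
ΔH_I − ΔH_II = +132 kJ, so reaction II has the more negative ΔH; |ΔH_I − ΔH_II| = 132 kJ.

Reaction II, by 132 kJ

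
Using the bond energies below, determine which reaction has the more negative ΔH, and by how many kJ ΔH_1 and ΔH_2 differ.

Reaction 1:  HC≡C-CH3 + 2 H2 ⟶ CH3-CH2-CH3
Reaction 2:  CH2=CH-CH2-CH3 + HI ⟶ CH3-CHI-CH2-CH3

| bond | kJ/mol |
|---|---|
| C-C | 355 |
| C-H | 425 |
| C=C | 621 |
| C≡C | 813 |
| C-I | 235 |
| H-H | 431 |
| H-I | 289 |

Reaction 1, by 275 kJ

Reaction 1:
  Bonds broken (reactants):
    C≡C: 1 × 813 = 813
    C-C: 1 × 355 = 355
    C-H: 4 × 425 = 1700
    H-H: 2 × 431 = 862
    Σ(broken) = 3730 kJ
  Bonds formed (products):
    C-C: 2 × 355 = 710
    C-H: 8 × 425 = 3400
    Σ(formed) = 4110 kJ
  ΔH_1 = 3730 − 4110 = −380 kJ
Reaction 2:
  Bonds broken (reactants):
    C-C: 2 × 355 = 710
    C-H: 8 × 425 = 3400
    C=C: 1 × 621 = 621
    H-I: 1 × 289 = 289
    Σ(broken) = 5020 kJ
  Bonds formed (products):
    C-C: 3 × 355 = 1065
    C-H: 9 × 425 = 3825
    C-I: 1 × 235 = 235
    Σ(formed) = 5125 kJ
  ΔH_2 = 5020 − 5125 = −105 kJ
ΔH_1 − ΔH_2 = −275 kJ, so reaction 1 has the more negative ΔH; |ΔH_1 − ΔH_2| = 275 kJ.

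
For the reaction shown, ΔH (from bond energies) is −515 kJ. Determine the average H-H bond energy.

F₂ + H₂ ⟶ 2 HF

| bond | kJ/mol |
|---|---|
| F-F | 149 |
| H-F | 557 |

Let D be the H-H bond energy.
Σ(broken) = 1×149 + 1×D = 149 + D
Σ(formed) = 2×557 = 1114
ΔH = Σ(broken) − Σ(formed) = (149 + D) − (1114) = −965 + D
Setting this equal to −515 kJ gives D = 450 kJ/mol.

D(H-H) ≈ 450 kJ/mol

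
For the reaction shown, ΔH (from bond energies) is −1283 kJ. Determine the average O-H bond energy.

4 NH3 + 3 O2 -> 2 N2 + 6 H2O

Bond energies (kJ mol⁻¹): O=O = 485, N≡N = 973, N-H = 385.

D(O-H) ≈ 451 kJ/mol

Let D be the O-H bond energy.
Σ(broken) = 12×385 + 3×485 = 6075
Σ(formed) = 2×973 + 12×D = 1946 + 12D
ΔH = Σ(broken) − Σ(formed) = (6075) − (1946 + 12D) = +4129 − 12D
Setting this equal to −1283 kJ gives 12D = 5412, so D = 451 kJ/mol.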